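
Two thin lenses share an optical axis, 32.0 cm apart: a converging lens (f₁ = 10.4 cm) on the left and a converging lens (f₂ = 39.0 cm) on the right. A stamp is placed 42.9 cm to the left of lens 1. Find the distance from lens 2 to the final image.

Lens 1: 1/d_i1 = 1/f₁ − 1/d_o1 = 1/(10.4) − 1/(42.9) = 0.07284, so d_i1 = 13.73 cm.
The intermediate image is 13.73 cm to the right of lens 1, which is 32.0 − (13.73) = 18.27 cm to the left of lens 2, so d_o2 = +18.27 cm.
Lens 2: 1/d_i2 = 1/f₂ − 1/d_o2 = 1/(39.0) − 1/(18.27) = -0.02909, so d_i2 = -34.4 cm.
The final image is virtual, 34.4 cm to the left of lens 2 (overall magnification ≈ -0.60).

34.4 cm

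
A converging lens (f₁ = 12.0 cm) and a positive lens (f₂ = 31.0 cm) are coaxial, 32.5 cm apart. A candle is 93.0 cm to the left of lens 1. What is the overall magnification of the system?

Lens 1: 1/d_i1 = 1/(12.0) − 1/(93.0) = 0.07258, so d_i1 = 13.78 cm; m₁ = −d_i1/d_o1 = -0.1482.
d_o2 = 32.5 − (13.78) = 18.72 cm.
Lens 2: 1/d_i2 = 1/(31.0) − 1/(18.72) = -0.02116, so d_i2 = -47.26 cm; m₂ = −d_i2/d_o2 = +2.524.
m = m₁·m₂ = (-0.1482)(+2.524) = -0.374.

m = -0.374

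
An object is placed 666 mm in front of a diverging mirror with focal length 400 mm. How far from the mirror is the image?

250 mm

For a diverging mirror, f = -400 mm.
Mirror equation: 1/s_i = 1/f − 1/s_o = 1/(-400.0) − 1/(666) = -0.002500 − 0.001502 = -0.004002, so s_i = -250 mm.
The image is virtual, upright and reduced, behind the mirror.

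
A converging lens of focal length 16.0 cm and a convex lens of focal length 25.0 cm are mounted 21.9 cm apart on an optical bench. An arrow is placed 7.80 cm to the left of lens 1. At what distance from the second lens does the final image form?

Lens 1: 1/d_i1 = 1/f₁ − 1/d_o1 = 1/(16.0) − 1/(7.80) = -0.06571, so d_i1 = -15.22 cm.
The intermediate image is 15.22 cm to the left of lens 1 (virtual), which is 21.9 − (-15.22) = 37.12 cm to the left of lens 2, so d_o2 = +37.12 cm.
Lens 2: 1/d_i2 = 1/f₂ − 1/d_o2 = 1/(25.0) − 1/(37.12) = 0.01306, so d_i2 = 76.6 cm.
The final image is real, 76.6 cm to the right of lens 2 (overall magnification ≈ -4.0).

76.6 cm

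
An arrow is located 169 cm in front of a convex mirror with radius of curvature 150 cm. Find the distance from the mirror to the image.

f = R/2 = 150/2 = 75.00 cm; for a convex mirror, f = -75.00 cm.
Mirror equation: 1/v = 1/f − 1/u = 1/(-75.00) − 1/(169) = -0.01333 − 0.005917 = -0.01925, so v = -51.9 cm.
The image is virtual, upright and reduced, behind the mirror.

51.9 cm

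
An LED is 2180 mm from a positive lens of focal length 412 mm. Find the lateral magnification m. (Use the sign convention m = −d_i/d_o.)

1/d_i = 1/f − 1/d_o = 1/(412.0) − 1/(2180) = 0.001968, so d_i = 508.0 mm.
m = −d_i/d_o = −(508.0)/(2180) = -0.233.
The image is real, inverted and reduced, on the far side of the lens.

m = -0.233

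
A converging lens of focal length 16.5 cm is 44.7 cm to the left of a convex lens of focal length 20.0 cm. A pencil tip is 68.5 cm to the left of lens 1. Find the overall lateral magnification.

m = +2.14

Lens 1: 1/d_i1 = 1/(16.5) − 1/(68.5) = 0.04601, so d_i1 = 21.74 cm; m₁ = −d_i1/d_o1 = -0.3174.
d_o2 = 44.7 − (21.74) = 22.96 cm.
Lens 2: 1/d_i2 = 1/(20.0) − 1/(22.96) = 0.006446, so d_i2 = 155.1 cm; m₂ = −d_i2/d_o2 = -6.757.
m = m₁·m₂ = (-0.3174)(-6.757) = +2.14.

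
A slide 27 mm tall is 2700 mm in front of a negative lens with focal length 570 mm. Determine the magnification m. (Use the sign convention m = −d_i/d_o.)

m = +0.174

For a negative lens, f = -570 mm.
1/d_i = 1/f − 1/d_o = 1/(-570.0) − 1/(2700) = -0.002125, so d_i = -470.6 mm.
m = −d_i/d_o = −(-470.6)/(2700) = +0.174.
The image is virtual, upright and reduced, on the same side as the object.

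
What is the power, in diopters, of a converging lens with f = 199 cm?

f = 199 cm = 1.99 m.
P = 1/f = 1/(1.99 m) = +0.503 D.

P = +0.503 D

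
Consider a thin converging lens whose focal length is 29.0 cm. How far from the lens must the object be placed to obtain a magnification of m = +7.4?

25.1 cm

m = −d_i/d_o ⇒ d_i = −m·d_o.
1/f = 1/d_o + 1/d_i = 1/d_o − 1/(m·d_o) = (1 − 1/m)/d_o, so d_o = f(1 − 1/m) = (29.00)(1 − 1/(+7.4)) = 25.1 cm.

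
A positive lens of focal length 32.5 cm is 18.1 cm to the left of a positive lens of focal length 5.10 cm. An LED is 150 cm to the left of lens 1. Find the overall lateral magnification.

m = -0.0495

Lens 1: 1/d_i1 = 1/(32.5) − 1/(150) = 0.02410, so d_i1 = 41.49 cm; m₁ = −d_i1/d_o1 = -0.2766.
d_o2 = 18.1 − (41.49) = -23.39 cm (virtual object).
Lens 2: 1/d_i2 = 1/(5.10) − 1/(-23.39) = 0.2388, so d_i2 = 4.187 cm; m₂ = −d_i2/d_o2 = +0.1790.
m = m₁·m₂ = (-0.2766)(+0.1790) = -0.0495.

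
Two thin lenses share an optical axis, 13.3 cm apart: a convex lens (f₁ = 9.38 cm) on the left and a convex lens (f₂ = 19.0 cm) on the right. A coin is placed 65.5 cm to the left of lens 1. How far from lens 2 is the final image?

Lens 1: 1/d_i1 = 1/f₁ − 1/d_o1 = 1/(9.38) − 1/(65.5) = 0.09134, so d_i1 = 10.95 cm.
The intermediate image is 10.95 cm to the right of lens 1, which is 13.3 − (10.95) = 2.350 cm to the left of lens 2, so d_o2 = +2.350 cm.
Lens 2: 1/d_i2 = 1/f₂ − 1/d_o2 = 1/(19.0) − 1/(2.350) = -0.3729, so d_i2 = -2.68 cm.
The final image is virtual, 2.68 cm to the left of lens 2 (overall magnification ≈ -0.19).

2.68 cm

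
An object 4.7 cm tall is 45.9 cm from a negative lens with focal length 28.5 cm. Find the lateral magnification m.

For a negative lens, f = -28.5 cm.
1/d_i = 1/f − 1/d_o = 1/(-28.50) − 1/(45.9) = -0.05687, so d_i = -17.58 cm.
m = −d_i/d_o = −(-17.58)/(45.9) = +0.383.
The image is virtual, upright and reduced, on the same side as the object.

m = +0.383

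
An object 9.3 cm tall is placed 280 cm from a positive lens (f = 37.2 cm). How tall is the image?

1.42 cm

1/d_i = 1/f − 1/d_o = 1/(37.20) − 1/(280) = 0.02331, so d_i = 42.90 cm.
m = −d_i/d_o = -0.1532.
|h_i| = |m|·h_o = 0.1532 × 9.3 = 1.42 cm. The image is real, inverted and reduced, on the far side of the lens.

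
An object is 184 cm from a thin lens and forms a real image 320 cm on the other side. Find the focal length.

Real image ⇒ d_i = +320 cm.
1/f = 1/d_o + 1/d_i = 1/(184) + 1/(320) = 0.008560, so f = 117 cm.
Since f is positive, the thin lens is converging.

f = 117 cm (converging)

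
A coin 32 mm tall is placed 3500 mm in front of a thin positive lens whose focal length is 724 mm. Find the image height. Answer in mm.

8.35 mm

1/d_i = 1/f − 1/d_o = 1/(724.0) − 1/(3500) = 0.001096, so d_i = 912.8 mm.
m = −d_i/d_o = -0.2608.
|h_i| = |m|·h_o = 0.2608 × 32 = 8.35 mm. The image is real, inverted and reduced, on the far side of the lens.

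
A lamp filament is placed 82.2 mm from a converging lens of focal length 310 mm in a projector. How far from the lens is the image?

112 mm

Thin-lens equation: 1/q = 1/f − 1/p = 1/(310.0) − 1/(82.2) = 0.003226 − 0.01217 = -0.008940, so q = -112 mm.
The image is virtual, upright and enlarged, on the same side as the object.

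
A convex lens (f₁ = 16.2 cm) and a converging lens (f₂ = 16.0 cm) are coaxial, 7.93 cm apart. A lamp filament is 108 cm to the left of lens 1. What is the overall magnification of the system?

m = -0.104

Lens 1: 1/d_i1 = 1/(16.2) − 1/(108) = 0.05247, so d_i1 = 19.06 cm; m₁ = −d_i1/d_o1 = -0.1765.
d_o2 = 7.93 − (19.06) = -11.13 cm (virtual object).
Lens 2: 1/d_i2 = 1/(16.0) − 1/(-11.13) = 0.1523, so d_i2 = 6.564 cm; m₂ = −d_i2/d_o2 = +0.5898.
m = m₁·m₂ = (-0.1765)(+0.5898) = -0.104.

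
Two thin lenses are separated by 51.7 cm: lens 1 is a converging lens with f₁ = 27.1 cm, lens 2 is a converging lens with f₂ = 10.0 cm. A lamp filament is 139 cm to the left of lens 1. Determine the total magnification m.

Lens 1: 1/d_i1 = 1/(27.1) − 1/(139) = 0.02971, so d_i1 = 33.66 cm; m₁ = −d_i1/d_o1 = -0.2422.
d_o2 = 51.7 − (33.66) = 18.04 cm.
Lens 2: 1/d_i2 = 1/(10.0) − 1/(18.04) = 0.04457, so d_i2 = 22.44 cm; m₂ = −d_i2/d_o2 = -1.244.
m = m₁·m₂ = (-0.2422)(-1.244) = +0.301.

m = +0.301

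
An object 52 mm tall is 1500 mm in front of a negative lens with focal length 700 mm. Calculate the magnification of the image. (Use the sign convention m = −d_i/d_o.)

m = +0.318

For a negative lens, f = -700 mm.
1/d_i = 1/f − 1/d_o = 1/(-700.0) − 1/(1500) = -0.002095, so d_i = -477.3 mm.
m = −d_i/d_o = −(-477.3)/(1500) = +0.318.
The image is virtual, upright and reduced, on the same side as the object.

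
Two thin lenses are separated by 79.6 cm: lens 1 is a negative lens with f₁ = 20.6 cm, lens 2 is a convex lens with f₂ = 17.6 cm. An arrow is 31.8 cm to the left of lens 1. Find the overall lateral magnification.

f₁ = −20.6 cm (diverging).
Lens 1: 1/d_i1 = 1/(-20.6) − 1/(31.8) = -0.07999, so d_i1 = -12.50 cm; m₁ = −d_i1/d_o1 = +0.3931.
d_o2 = 79.6 − (-12.50) = 92.10 cm.
Lens 2: 1/d_i2 = 1/(17.6) − 1/(92.10) = 0.04596, so d_i2 = 21.76 cm; m₂ = −d_i2/d_o2 = -0.2362.
m = m₁·m₂ = (+0.3931)(-0.2362) = -0.0929.

m = -0.0929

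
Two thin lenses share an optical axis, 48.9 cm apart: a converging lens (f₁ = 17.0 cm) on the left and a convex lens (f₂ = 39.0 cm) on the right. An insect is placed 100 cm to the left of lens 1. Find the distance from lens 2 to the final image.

Lens 1: 1/d_i1 = 1/f₁ − 1/d_o1 = 1/(17.0) − 1/(100) = 0.04882, so d_i1 = 20.48 cm.
The intermediate image is 20.48 cm to the right of lens 1, which is 48.9 − (20.48) = 28.42 cm to the left of lens 2, so d_o2 = +28.42 cm.
Lens 2: 1/d_i2 = 1/f₂ − 1/d_o2 = 1/(39.0) − 1/(28.42) = -0.009545, so d_i2 = -105 cm.
The final image is virtual, 105 cm to the left of lens 2 (overall magnification ≈ -0.75).

105 cm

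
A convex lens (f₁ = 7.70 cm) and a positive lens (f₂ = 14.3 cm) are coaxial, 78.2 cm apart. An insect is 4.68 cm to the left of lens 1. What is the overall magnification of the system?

Lens 1: 1/d_i1 = 1/(7.70) − 1/(4.68) = -0.08381, so d_i1 = -11.93 cm; m₁ = −d_i1/d_o1 = +2.549.
d_o2 = 78.2 − (-11.93) = 90.13 cm.
Lens 2: 1/d_i2 = 1/(14.3) − 1/(90.13) = 0.05883, so d_i2 = 17.00 cm; m₂ = −d_i2/d_o2 = -0.1886.
m = m₁·m₂ = (+2.549)(-0.1886) = -0.481.

m = -0.481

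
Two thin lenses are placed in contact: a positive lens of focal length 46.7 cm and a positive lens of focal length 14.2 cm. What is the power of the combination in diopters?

P₁ = 1/f₁ = 1/(0.467 m) = +2.141 D; P₂ = 1/f₂ = 1/(0.142 m) = +7.042 D.
For thin lenses in contact, P = P₁ + P₂ = (+2.141) + (+7.042) = +9.18 D.

P = +9.18 D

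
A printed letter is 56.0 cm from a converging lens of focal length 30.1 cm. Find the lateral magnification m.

m = -1.16

1/d_i = 1/f − 1/d_o = 1/(30.10) − 1/(56.0) = 0.01537, so d_i = 65.08 cm.
m = −d_i/d_o = −(65.08)/(56.0) = -1.16.
The image is real, inverted and enlarged, on the far side of the lens.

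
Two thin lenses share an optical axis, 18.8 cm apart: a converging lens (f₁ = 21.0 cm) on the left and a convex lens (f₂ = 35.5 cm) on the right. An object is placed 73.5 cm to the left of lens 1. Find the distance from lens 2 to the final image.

Lens 1: 1/d_i1 = 1/f₁ − 1/d_o1 = 1/(21.0) − 1/(73.5) = 0.03401, so d_i1 = 29.40 cm.
The intermediate image is 29.40 cm to the right of lens 1, which lies 10.60 cm to the right of lens 2 — a virtual object — so d_o2 = −10.60 cm.
Lens 2: 1/d_i2 = 1/f₂ − 1/d_o2 = 1/(35.5) − 1/(-10.60) = 0.1225, so d_i2 = 8.16 cm.
The final image is real, 8.16 cm to the right of lens 2 (overall magnification ≈ -0.31).

8.16 cm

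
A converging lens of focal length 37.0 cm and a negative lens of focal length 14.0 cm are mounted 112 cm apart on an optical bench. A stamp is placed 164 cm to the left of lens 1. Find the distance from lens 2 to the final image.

11.5 cm

Lens 1: 1/d_i1 = 1/f₁ − 1/d_o1 = 1/(37.0) − 1/(164) = 0.02093, so d_i1 = 47.78 cm.
The intermediate image is 47.78 cm to the right of lens 1, which is 112 − (47.78) = 64.22 cm to the left of lens 2, so d_o2 = +64.22 cm.
Lens 2 is diverging, so f₂ = −14.0 cm.
Lens 2: 1/d_i2 = 1/f₂ − 1/d_o2 = 1/(-14.0) − 1/(64.22) = -0.08700, so d_i2 = -11.5 cm.
The final image is virtual, 11.5 cm to the left of lens 2 (overall magnification ≈ -0.052).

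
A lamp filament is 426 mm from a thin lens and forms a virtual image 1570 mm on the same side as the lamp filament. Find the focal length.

f = 585 mm (converging)

Virtual image ⇒ d_i = −1570 mm.
1/f = 1/d_o + 1/d_i = 1/(426) + 1/(-1570) = 0.001710, so f = 585 mm.
Since f is positive, the thin lens is converging.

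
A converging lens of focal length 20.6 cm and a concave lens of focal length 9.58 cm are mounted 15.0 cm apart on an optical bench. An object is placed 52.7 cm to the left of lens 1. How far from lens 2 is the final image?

Lens 1: 1/d_i1 = 1/f₁ − 1/d_o1 = 1/(20.6) − 1/(52.7) = 0.02957, so d_i1 = 33.82 cm.
The intermediate image is 33.82 cm to the right of lens 1, which lies 18.82 cm to the right of lens 2 — a virtual object — so d_o2 = −18.82 cm.
Lens 2 is diverging, so f₂ = −9.58 cm.
Lens 2: 1/d_i2 = 1/f₂ − 1/d_o2 = 1/(-9.58) − 1/(-18.82) = -0.05125, so d_i2 = -19.5 cm.
The final image is virtual, 19.5 cm to the left of lens 2 (overall magnification ≈ 0.67).

19.5 cm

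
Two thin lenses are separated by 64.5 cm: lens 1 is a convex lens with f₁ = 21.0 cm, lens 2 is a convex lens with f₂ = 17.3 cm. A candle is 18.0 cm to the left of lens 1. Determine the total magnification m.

Lens 1: 1/d_i1 = 1/(21.0) − 1/(18.0) = -0.007937, so d_i1 = -126.0 cm; m₁ = −d_i1/d_o1 = +7.000.
d_o2 = 64.5 − (-126.0) = 190.5 cm.
Lens 2: 1/d_i2 = 1/(17.3) − 1/(190.5) = 0.05255, so d_i2 = 19.03 cm; m₂ = −d_i2/d_o2 = -0.09988.
m = m₁·m₂ = (+7.000)(-0.09988) = -0.699.

m = -0.699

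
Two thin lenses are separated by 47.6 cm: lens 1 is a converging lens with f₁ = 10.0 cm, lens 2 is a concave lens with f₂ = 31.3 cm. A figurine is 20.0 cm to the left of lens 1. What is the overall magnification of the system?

Lens 1: 1/d_i1 = 1/(10.0) − 1/(20.0) = 0.05000, so d_i1 = 20.00 cm; m₁ = −d_i1/d_o1 = -1.000.
d_o2 = 47.6 − (20.00) = 27.60 cm.
f₂ = −31.3 cm (diverging).
Lens 2: 1/d_i2 = 1/(-31.3) − 1/(27.60) = -0.06818, so d_i2 = -14.67 cm; m₂ = −d_i2/d_o2 = +0.5314.
m = m₁·m₂ = (-1.000)(+0.5314) = -0.531.

m = -0.531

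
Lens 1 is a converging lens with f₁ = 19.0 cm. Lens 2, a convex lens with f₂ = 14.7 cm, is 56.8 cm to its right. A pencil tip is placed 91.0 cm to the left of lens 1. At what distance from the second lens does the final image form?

Lens 1: 1/d_i1 = 1/f₁ − 1/d_o1 = 1/(19.0) − 1/(91.0) = 0.04164, so d_i1 = 24.01 cm.
The intermediate image is 24.01 cm to the right of lens 1, which is 56.8 − (24.01) = 32.79 cm to the left of lens 2, so d_o2 = +32.79 cm.
Lens 2: 1/d_i2 = 1/f₂ − 1/d_o2 = 1/(14.7) − 1/(32.79) = 0.03753, so d_i2 = 26.6 cm.
The final image is real, 26.6 cm to the right of lens 2 (overall magnification ≈ 0.21).

26.6 cm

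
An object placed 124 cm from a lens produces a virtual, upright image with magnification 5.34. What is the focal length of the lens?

m = −d_i/d_o ⇒ d_i = −m·d_o = −(+5.34)·(124) = -662.2 cm.
1/f = 1/d_o + 1/d_i = 1/(124) + 1/(-662.2) = 0.006554, so f = 153 cm.
Since f is positive, the lens is converging.

f = 153 cm (converging)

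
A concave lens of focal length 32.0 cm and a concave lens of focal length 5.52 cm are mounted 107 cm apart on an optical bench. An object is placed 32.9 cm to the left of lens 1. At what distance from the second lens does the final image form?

5.28 cm

Lens 1 is diverging, so f₁ = −32.0 cm.
Lens 1: 1/d_i1 = 1/f₁ − 1/d_o1 = 1/(-32.0) − 1/(32.9) = -0.06165, so d_i1 = -16.22 cm.
The intermediate image is 16.22 cm to the left of lens 1 (virtual), which is 107 − (-16.22) = 123.2 cm to the left of lens 2, so d_o2 = +123.2 cm.
Lens 2 is diverging, so f₂ = −5.52 cm.
Lens 2: 1/d_i2 = 1/f₂ − 1/d_o2 = 1/(-5.52) − 1/(123.2) = -0.1893, so d_i2 = -5.28 cm.
The final image is virtual, 5.28 cm to the left of lens 2 (overall magnification ≈ 0.021).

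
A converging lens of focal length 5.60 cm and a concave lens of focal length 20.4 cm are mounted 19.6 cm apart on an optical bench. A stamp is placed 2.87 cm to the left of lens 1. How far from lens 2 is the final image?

Lens 1: 1/d_i1 = 1/f₁ − 1/d_o1 = 1/(5.60) − 1/(2.87) = -0.1699, so d_i1 = -5.887 cm.
The intermediate image is 5.887 cm to the left of lens 1 (virtual), which is 19.6 − (-5.887) = 25.49 cm to the left of lens 2, so d_o2 = +25.49 cm.
Lens 2 is diverging, so f₂ = −20.4 cm.
Lens 2: 1/d_i2 = 1/f₂ − 1/d_o2 = 1/(-20.4) − 1/(25.49) = -0.08825, so d_i2 = -11.3 cm.
The final image is virtual, 11.3 cm to the left of lens 2 (overall magnification ≈ 0.91).

11.3 cm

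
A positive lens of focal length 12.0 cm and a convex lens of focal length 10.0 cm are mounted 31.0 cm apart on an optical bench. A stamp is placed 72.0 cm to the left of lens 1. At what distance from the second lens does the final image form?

25.2 cm

Lens 1: 1/d_i1 = 1/f₁ − 1/d_o1 = 1/(12.0) − 1/(72.0) = 0.06944, so d_i1 = 14.40 cm.
The intermediate image is 14.40 cm to the right of lens 1, which is 31.0 − (14.40) = 16.60 cm to the left of lens 2, so d_o2 = +16.60 cm.
Lens 2: 1/d_i2 = 1/f₂ − 1/d_o2 = 1/(10.0) − 1/(16.60) = 0.03976, so d_i2 = 25.2 cm.
The final image is real, 25.2 cm to the right of lens 2 (overall magnification ≈ 0.30).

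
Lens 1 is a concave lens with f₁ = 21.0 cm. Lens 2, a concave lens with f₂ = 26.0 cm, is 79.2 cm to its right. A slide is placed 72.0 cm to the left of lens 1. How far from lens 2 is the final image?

20.4 cm

Lens 1 is diverging, so f₁ = −21.0 cm.
Lens 1: 1/d_i1 = 1/f₁ − 1/d_o1 = 1/(-21.0) − 1/(72.0) = -0.06151, so d_i1 = -16.26 cm.
The intermediate image is 16.26 cm to the left of lens 1 (virtual), which is 79.2 − (-16.26) = 95.46 cm to the left of lens 2, so d_o2 = +95.46 cm.
Lens 2 is diverging, so f₂ = −26.0 cm.
Lens 2: 1/d_i2 = 1/f₂ − 1/d_o2 = 1/(-26.0) − 1/(95.46) = -0.04894, so d_i2 = -20.4 cm.
The final image is virtual, 20.4 cm to the left of lens 2 (overall magnification ≈ 0.048).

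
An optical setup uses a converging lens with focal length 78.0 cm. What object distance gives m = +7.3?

67.3 cm

m = −d_i/d_o ⇒ d_i = −m·d_o.
1/f = 1/d_o + 1/d_i = 1/d_o − 1/(m·d_o) = (1 − 1/m)/d_o, so d_o = f(1 − 1/m) = (78.00)(1 − 1/(+7.3)) = 67.3 cm.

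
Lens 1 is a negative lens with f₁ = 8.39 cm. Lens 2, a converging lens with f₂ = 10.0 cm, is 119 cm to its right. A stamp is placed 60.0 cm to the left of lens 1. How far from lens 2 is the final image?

10.9 cm

Lens 1 is diverging, so f₁ = −8.39 cm.
Lens 1: 1/d_i1 = 1/f₁ − 1/d_o1 = 1/(-8.39) − 1/(60.0) = -0.1359, so d_i1 = -7.361 cm.
The intermediate image is 7.361 cm to the left of lens 1 (virtual), which is 119 − (-7.361) = 126.4 cm to the left of lens 2, so d_o2 = +126.4 cm.
Lens 2: 1/d_i2 = 1/f₂ − 1/d_o2 = 1/(10.0) − 1/(126.4) = 0.09209, so d_i2 = 10.9 cm.
The final image is real, 10.9 cm to the right of lens 2 (overall magnification ≈ -0.011).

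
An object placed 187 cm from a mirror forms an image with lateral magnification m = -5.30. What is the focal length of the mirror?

m = −d_i/d_o ⇒ d_i = −m·d_o = −(-5.30)·(187) = 991.1 cm.
1/f = 1/d_o + 1/d_i = 1/(187) + 1/(991.1) = 0.006357, so f = 157 cm.
Since f is positive, the mirror is concave.

f = 157 cm (concave)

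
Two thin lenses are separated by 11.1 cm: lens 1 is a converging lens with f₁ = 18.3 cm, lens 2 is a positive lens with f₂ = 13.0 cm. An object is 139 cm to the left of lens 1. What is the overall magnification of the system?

m = -0.0858

Lens 1: 1/d_i1 = 1/(18.3) − 1/(139) = 0.04745, so d_i1 = 21.07 cm; m₁ = −d_i1/d_o1 = -0.1516.
d_o2 = 11.1 − (21.07) = -9.970 cm (virtual object).
Lens 2: 1/d_i2 = 1/(13.0) − 1/(-9.970) = 0.1772, so d_i2 = 5.643 cm; m₂ = −d_i2/d_o2 = +0.5660.
m = m₁·m₂ = (-0.1516)(+0.5660) = -0.0858.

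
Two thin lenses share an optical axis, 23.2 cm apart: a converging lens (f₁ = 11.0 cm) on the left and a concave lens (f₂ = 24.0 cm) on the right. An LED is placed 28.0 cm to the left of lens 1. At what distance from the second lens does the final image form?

Lens 1: 1/d_i1 = 1/f₁ − 1/d_o1 = 1/(11.0) − 1/(28.0) = 0.05519, so d_i1 = 18.12 cm.
The intermediate image is 18.12 cm to the right of lens 1, which is 23.2 − (18.12) = 5.080 cm to the left of lens 2, so d_o2 = +5.080 cm.
Lens 2 is diverging, so f₂ = −24.0 cm.
Lens 2: 1/d_i2 = 1/f₂ − 1/d_o2 = 1/(-24.0) − 1/(5.080) = -0.2385, so d_i2 = -4.19 cm.
The final image is virtual, 4.19 cm to the left of lens 2 (overall magnification ≈ -0.53).

4.19 cm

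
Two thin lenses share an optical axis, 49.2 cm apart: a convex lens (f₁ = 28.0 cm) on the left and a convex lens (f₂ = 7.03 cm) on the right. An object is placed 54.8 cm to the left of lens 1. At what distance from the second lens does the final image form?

3.75 cm

Lens 1: 1/d_i1 = 1/f₁ − 1/d_o1 = 1/(28.0) − 1/(54.8) = 0.01747, so d_i1 = 57.25 cm.
The intermediate image is 57.25 cm to the right of lens 1, which lies 8.050 cm to the right of lens 2 — a virtual object — so d_o2 = −8.050 cm.
Lens 2: 1/d_i2 = 1/f₂ − 1/d_o2 = 1/(7.03) − 1/(-8.050) = 0.2665, so d_i2 = 3.75 cm.
The final image is real, 3.75 cm to the right of lens 2 (overall magnification ≈ -0.49).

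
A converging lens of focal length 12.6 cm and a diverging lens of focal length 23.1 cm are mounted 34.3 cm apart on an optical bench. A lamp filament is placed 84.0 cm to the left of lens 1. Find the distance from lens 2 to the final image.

Lens 1: 1/d_i1 = 1/f₁ − 1/d_o1 = 1/(12.6) − 1/(84.0) = 0.06746, so d_i1 = 14.82 cm.
The intermediate image is 14.82 cm to the right of lens 1, which is 34.3 − (14.82) = 19.48 cm to the left of lens 2, so d_o2 = +19.48 cm.
Lens 2 is diverging, so f₂ = −23.1 cm.
Lens 2: 1/d_i2 = 1/f₂ − 1/d_o2 = 1/(-23.1) − 1/(19.48) = -0.09462, so d_i2 = -10.6 cm.
The final image is virtual, 10.6 cm to the left of lens 2 (overall magnification ≈ -0.096).

10.6 cm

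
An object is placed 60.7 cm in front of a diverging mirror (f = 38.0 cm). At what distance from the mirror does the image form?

For a diverging mirror, f = -38.0 cm.
Mirror equation: 1/d_i = 1/f − 1/d_o = 1/(-38.00) − 1/(60.7) = -0.02632 − 0.01647 = -0.04279, so d_i = -23.4 cm.
The image is virtual, upright and reduced, behind the mirror.

23.4 cm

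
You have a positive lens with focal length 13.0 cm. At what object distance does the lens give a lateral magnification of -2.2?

18.9 cm

m = −d_i/d_o ⇒ d_i = −m·d_o.
1/f = 1/d_o + 1/d_i = 1/d_o − 1/(m·d_o) = (1 − 1/m)/d_o, so d_o = f(1 − 1/m) = (13.00)(1 − 1/(-2.2)) = 18.9 cm.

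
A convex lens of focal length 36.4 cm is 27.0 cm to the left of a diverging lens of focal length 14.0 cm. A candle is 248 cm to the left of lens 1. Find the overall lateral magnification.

Lens 1: 1/d_i1 = 1/(36.4) − 1/(248) = 0.02344, so d_i1 = 42.66 cm; m₁ = −d_i1/d_o1 = -0.1720.
d_o2 = 27.0 − (42.66) = -15.66 cm (virtual object).
f₂ = −14.0 cm (diverging).
Lens 2: 1/d_i2 = 1/(-14.0) − 1/(-15.66) = -0.007572, so d_i2 = -132.1 cm; m₂ = −d_i2/d_o2 = -8.434.
m = m₁·m₂ = (-0.1720)(-8.434) = +1.45.

m = +1.45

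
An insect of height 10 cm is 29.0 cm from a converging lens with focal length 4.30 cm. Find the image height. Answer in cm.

1.74 cm

1/d_i = 1/f − 1/d_o = 1/(4.300) − 1/(29.0) = 0.1981, so d_i = 5.049 cm.
m = −d_i/d_o = -0.1741.
|h_i| = |m|·h_o = 0.1741 × 10 = 1.74 cm. The image is real, inverted and reduced, on the far side of the lens.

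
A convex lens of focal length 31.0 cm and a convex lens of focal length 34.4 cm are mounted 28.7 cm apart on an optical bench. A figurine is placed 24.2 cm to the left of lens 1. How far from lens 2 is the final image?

Lens 1: 1/d_i1 = 1/f₁ − 1/d_o1 = 1/(31.0) − 1/(24.2) = -0.009064, so d_i1 = -110.3 cm.
The intermediate image is 110.3 cm to the left of lens 1 (virtual), which is 28.7 − (-110.3) = 139.0 cm to the left of lens 2, so d_o2 = +139.0 cm.
Lens 2: 1/d_i2 = 1/f₂ − 1/d_o2 = 1/(34.4) − 1/(139.0) = 0.02188, so d_i2 = 45.7 cm.
The final image is real, 45.7 cm to the right of lens 2 (overall magnification ≈ -1.5).

45.7 cm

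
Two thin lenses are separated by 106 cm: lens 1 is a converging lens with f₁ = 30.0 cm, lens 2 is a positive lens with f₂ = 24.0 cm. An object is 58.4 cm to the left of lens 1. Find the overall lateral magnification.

m = +1.25

Lens 1: 1/d_i1 = 1/(30.0) − 1/(58.4) = 0.01621, so d_i1 = 61.69 cm; m₁ = −d_i1/d_o1 = -1.056.
d_o2 = 106 − (61.69) = 44.31 cm.
Lens 2: 1/d_i2 = 1/(24.0) − 1/(44.31) = 0.01910, so d_i2 = 52.36 cm; m₂ = −d_i2/d_o2 = -1.182.
m = m₁·m₂ = (-1.056)(-1.182) = +1.25.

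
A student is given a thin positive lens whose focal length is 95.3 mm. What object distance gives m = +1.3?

m = −d_i/d_o ⇒ d_i = −m·d_o.
1/f = 1/d_o + 1/d_i = 1/d_o − 1/(m·d_o) = (1 − 1/m)/d_o, so d_o = f(1 − 1/m) = (95.30)(1 − 1/(+1.3)) = 22.0 mm.

22.0 mm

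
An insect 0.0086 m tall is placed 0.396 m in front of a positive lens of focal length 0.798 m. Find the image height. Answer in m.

1/d_i = 1/f − 1/d_o = 1/(0.7980) − 1/(0.396) = -1.272, so d_i = -0.7861 m.
m = −d_i/d_o = +1.985.
|h_i| = |m|·h_o = 1.985 × 0.0086 = 0.0171 m. The image is virtual, upright and enlarged, on the same side as the object.

0.0171 m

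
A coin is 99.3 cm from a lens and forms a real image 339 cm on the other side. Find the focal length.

f = 76.8 cm (converging)

Real image ⇒ d_i = +339 cm.
1/f = 1/d_o + 1/d_i = 1/(99.3) + 1/(339) = 0.01302, so f = 76.8 cm.
Since f is positive, the lens is converging.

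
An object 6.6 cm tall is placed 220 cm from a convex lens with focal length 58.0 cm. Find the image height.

1/d_i = 1/f − 1/d_o = 1/(58.00) − 1/(220) = 0.01270, so d_i = 78.77 cm.
m = −d_i/d_o = -0.3580.
|h_i| = |m|·h_o = 0.3580 × 6.6 = 2.36 cm. The image is real, inverted and reduced, on the far side of the lens.

2.36 cm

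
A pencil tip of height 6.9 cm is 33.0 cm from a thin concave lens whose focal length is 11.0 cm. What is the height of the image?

1.73 cm

For a concave lens, f = -11.0 cm.
1/d_i = 1/f − 1/d_o = 1/(-11.00) − 1/(33.0) = -0.1212, so d_i = -8.250 cm.
m = −d_i/d_o = +0.2500.
|h_i| = |m|·h_o = 0.2500 × 6.9 = 1.73 cm. The image is virtual, upright and reduced, on the same side as the object.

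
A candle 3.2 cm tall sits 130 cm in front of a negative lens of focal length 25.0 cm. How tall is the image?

For a negative lens, f = -25.0 cm.
1/d_i = 1/f − 1/d_o = 1/(-25.00) − 1/(130) = -0.04769, so d_i = -20.97 cm.
m = −d_i/d_o = +0.1613.
|h_i| = |m|·h_o = 0.1613 × 3.2 = 0.516 cm. The image is virtual, upright and reduced, on the same side as the object.

0.516 cm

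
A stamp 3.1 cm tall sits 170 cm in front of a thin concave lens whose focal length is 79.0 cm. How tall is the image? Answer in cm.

0.984 cm

For a concave lens, f = -79.0 cm.
1/d_i = 1/f − 1/d_o = 1/(-79.00) − 1/(170) = -0.01854, so d_i = -53.94 cm.
m = −d_i/d_o = +0.3173.
|h_i| = |m|·h_o = 0.3173 × 3.1 = 0.984 cm. The image is virtual, upright and reduced, on the same side as the object.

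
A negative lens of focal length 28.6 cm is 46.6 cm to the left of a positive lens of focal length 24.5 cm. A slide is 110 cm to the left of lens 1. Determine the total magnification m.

m = -0.113

f₁ = −28.6 cm (diverging).
Lens 1: 1/d_i1 = 1/(-28.6) − 1/(110) = -0.04406, so d_i1 = -22.70 cm; m₁ = −d_i1/d_o1 = +0.2064.
d_o2 = 46.6 − (-22.70) = 69.30 cm.
Lens 2: 1/d_i2 = 1/(24.5) − 1/(69.30) = 0.02639, so d_i2 = 37.90 cm; m₂ = −d_i2/d_o2 = -0.5469.
m = m₁·m₂ = (+0.2064)(-0.5469) = -0.113.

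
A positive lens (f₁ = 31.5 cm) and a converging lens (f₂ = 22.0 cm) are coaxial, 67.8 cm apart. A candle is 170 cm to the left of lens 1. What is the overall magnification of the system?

Lens 1: 1/d_i1 = 1/(31.5) − 1/(170) = 0.02586, so d_i1 = 38.66 cm; m₁ = −d_i1/d_o1 = -0.2274.
d_o2 = 67.8 − (38.66) = 29.14 cm.
Lens 2: 1/d_i2 = 1/(22.0) − 1/(29.14) = 0.01114, so d_i2 = 89.79 cm; m₂ = −d_i2/d_o2 = -3.081.
m = m₁·m₂ = (-0.2274)(-3.081) = +0.701.

m = +0.701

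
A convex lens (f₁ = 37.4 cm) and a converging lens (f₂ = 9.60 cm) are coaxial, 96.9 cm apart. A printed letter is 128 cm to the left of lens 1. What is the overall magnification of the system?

Lens 1: 1/d_i1 = 1/(37.4) − 1/(128) = 0.01893, so d_i1 = 52.84 cm; m₁ = −d_i1/d_o1 = -0.4128.
d_o2 = 96.9 − (52.84) = 44.06 cm.
Lens 2: 1/d_i2 = 1/(9.60) − 1/(44.06) = 0.08147, so d_i2 = 12.27 cm; m₂ = −d_i2/d_o2 = -0.2786.
m = m₁·m₂ = (-0.4128)(-0.2786) = +0.115.

m = +0.115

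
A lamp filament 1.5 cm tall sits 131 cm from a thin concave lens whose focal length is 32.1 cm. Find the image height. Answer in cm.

0.295 cm

For a concave lens, f = -32.1 cm.
1/d_i = 1/f − 1/d_o = 1/(-32.10) − 1/(131) = -0.03879, so d_i = -25.78 cm.
m = −d_i/d_o = +0.1968.
|h_i| = |m|·h_o = 0.1968 × 1.5 = 0.295 cm. The image is virtual, upright and reduced, on the same side as the object.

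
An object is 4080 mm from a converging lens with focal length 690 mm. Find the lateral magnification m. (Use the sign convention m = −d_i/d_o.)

m = -0.204

1/d_i = 1/f − 1/d_o = 1/(690.0) − 1/(4080) = 0.001204, so d_i = 830.4 mm.
m = −d_i/d_o = −(830.4)/(4080) = -0.204.
The image is real, inverted and reduced, on the far side of the lens.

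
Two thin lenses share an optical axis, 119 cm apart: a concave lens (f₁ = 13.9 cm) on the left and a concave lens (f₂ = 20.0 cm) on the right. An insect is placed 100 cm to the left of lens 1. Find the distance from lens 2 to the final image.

Lens 1 is diverging, so f₁ = −13.9 cm.
Lens 1: 1/d_i1 = 1/f₁ − 1/d_o1 = 1/(-13.9) − 1/(100) = -0.08194, so d_i1 = -12.20 cm.
The intermediate image is 12.20 cm to the left of lens 1 (virtual), which is 119 − (-12.20) = 131.2 cm to the left of lens 2, so d_o2 = +131.2 cm.
Lens 2 is diverging, so f₂ = −20.0 cm.
Lens 2: 1/d_i2 = 1/f₂ − 1/d_o2 = 1/(-20.0) − 1/(131.2) = -0.05762, so d_i2 = -17.4 cm.
The final image is virtual, 17.4 cm to the left of lens 2 (overall magnification ≈ 0.016).

17.4 cm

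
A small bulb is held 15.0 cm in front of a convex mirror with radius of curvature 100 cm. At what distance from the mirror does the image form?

11.5 cm

f = R/2 = 100/2 = 50.00 cm; for a convex mirror, f = -50.00 cm.
Mirror equation: 1/q = 1/f − 1/p = 1/(-50.00) − 1/(15.0) = -0.02000 − 0.06667 = -0.08667, so q = -11.5 cm.
The image is virtual, upright and reduced, behind the mirror.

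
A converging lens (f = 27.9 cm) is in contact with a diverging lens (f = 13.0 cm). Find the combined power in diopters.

P = -4.11 D

P₁ = 1/f₁ = 1/(0.279 m) = +3.584 D; P₂ = 1/f₂ = 1/(-0.130 m) = -7.692 D.
For thin lenses in contact, P = P₁ + P₂ = (+3.584) + (-7.692) = -4.11 D.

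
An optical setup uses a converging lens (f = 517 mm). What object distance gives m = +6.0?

m = −d_i/d_o ⇒ d_i = −m·d_o.
1/f = 1/d_o + 1/d_i = 1/d_o − 1/(m·d_o) = (1 − 1/m)/d_o, so d_o = f(1 − 1/m) = (517.0)(1 − 1/(+6.0)) = 431 mm.

431 mm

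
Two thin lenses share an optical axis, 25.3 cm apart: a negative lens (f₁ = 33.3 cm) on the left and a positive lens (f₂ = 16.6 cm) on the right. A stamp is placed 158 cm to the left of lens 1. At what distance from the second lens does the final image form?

24.2 cm

Lens 1 is diverging, so f₁ = −33.3 cm.
Lens 1: 1/d_i1 = 1/f₁ − 1/d_o1 = 1/(-33.3) − 1/(158) = -0.03636, so d_i1 = -27.50 cm.
The intermediate image is 27.50 cm to the left of lens 1 (virtual), which is 25.3 − (-27.50) = 52.80 cm to the left of lens 2, so d_o2 = +52.80 cm.
Lens 2: 1/d_i2 = 1/f₂ − 1/d_o2 = 1/(16.6) − 1/(52.80) = 0.04130, so d_i2 = 24.2 cm.
The final image is real, 24.2 cm to the right of lens 2 (overall magnification ≈ -0.080).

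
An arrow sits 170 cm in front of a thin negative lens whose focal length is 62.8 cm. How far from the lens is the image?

45.9 cm

For a negative lens, f = -62.8 cm.
Thin-lens equation: 1/q = 1/f − 1/p = 1/(-62.80) − 1/(170) = -0.01592 − 0.005882 = -0.02181, so q = -45.9 cm.
The image is virtual, upright and reduced, on the same side as the object.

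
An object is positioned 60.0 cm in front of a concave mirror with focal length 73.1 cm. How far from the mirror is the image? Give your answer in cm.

335 cm

Mirror equation: 1/d_i = 1/f − 1/d_o = 1/(73.10) − 1/(60.0) = 0.01368 − 0.01667 = -0.002987, so d_i = -335 cm.
The image is virtual, upright and enlarged, behind the mirror.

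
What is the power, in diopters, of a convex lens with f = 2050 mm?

P = +0.488 D

f = 205 cm = 2.05 m.
P = 1/f = 1/(2.05 m) = +0.488 D.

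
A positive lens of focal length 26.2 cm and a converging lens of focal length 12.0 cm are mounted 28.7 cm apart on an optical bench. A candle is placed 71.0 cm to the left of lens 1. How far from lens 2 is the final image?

Lens 1: 1/d_i1 = 1/f₁ − 1/d_o1 = 1/(26.2) − 1/(71.0) = 0.02408, so d_i1 = 41.52 cm.
The intermediate image is 41.52 cm to the right of lens 1, which lies 12.82 cm to the right of lens 2 — a virtual object — so d_o2 = −12.82 cm.
Lens 2: 1/d_i2 = 1/f₂ − 1/d_o2 = 1/(12.0) − 1/(-12.82) = 0.1613, so d_i2 = 6.20 cm.
The final image is real, 6.20 cm to the right of lens 2 (overall magnification ≈ -0.28).

6.20 cm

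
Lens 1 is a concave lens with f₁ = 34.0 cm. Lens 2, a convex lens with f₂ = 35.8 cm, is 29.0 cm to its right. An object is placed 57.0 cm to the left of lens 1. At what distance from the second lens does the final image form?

Lens 1 is diverging, so f₁ = −34.0 cm.
Lens 1: 1/d_i1 = 1/f₁ − 1/d_o1 = 1/(-34.0) − 1/(57.0) = -0.04696, so d_i1 = -21.30 cm.
The intermediate image is 21.30 cm to the left of lens 1 (virtual), which is 29.0 − (-21.30) = 50.30 cm to the left of lens 2, so d_o2 = +50.30 cm.
Lens 2: 1/d_i2 = 1/f₂ − 1/d_o2 = 1/(35.8) − 1/(50.30) = 0.008052, so d_i2 = 124 cm.
The final image is real, 124 cm to the right of lens 2 (overall magnification ≈ -0.92).

124 cm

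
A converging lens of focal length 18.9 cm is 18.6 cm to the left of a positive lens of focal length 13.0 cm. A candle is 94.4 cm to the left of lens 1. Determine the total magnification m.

Lens 1: 1/d_i1 = 1/(18.9) − 1/(94.4) = 0.04232, so d_i1 = 23.63 cm; m₁ = −d_i1/d_o1 = -0.2503.
d_o2 = 18.6 − (23.63) = -5.030 cm (virtual object).
Lens 2: 1/d_i2 = 1/(13.0) − 1/(-5.030) = 0.2757, so d_i2 = 3.627 cm; m₂ = −d_i2/d_o2 = +0.7210.
m = m₁·m₂ = (-0.2503)(+0.7210) = -0.180.

m = -0.180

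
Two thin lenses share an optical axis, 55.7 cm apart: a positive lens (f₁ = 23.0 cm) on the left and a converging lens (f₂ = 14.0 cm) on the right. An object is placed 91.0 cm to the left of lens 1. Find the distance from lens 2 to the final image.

Lens 1: 1/d_i1 = 1/f₁ − 1/d_o1 = 1/(23.0) − 1/(91.0) = 0.03249, so d_i1 = 30.78 cm.
The intermediate image is 30.78 cm to the right of lens 1, which is 55.7 − (30.78) = 24.92 cm to the left of lens 2, so d_o2 = +24.92 cm.
Lens 2: 1/d_i2 = 1/f₂ − 1/d_o2 = 1/(14.0) − 1/(24.92) = 0.03130, so d_i2 = 31.9 cm.
The final image is real, 31.9 cm to the right of lens 2 (overall magnification ≈ 0.43).

31.9 cm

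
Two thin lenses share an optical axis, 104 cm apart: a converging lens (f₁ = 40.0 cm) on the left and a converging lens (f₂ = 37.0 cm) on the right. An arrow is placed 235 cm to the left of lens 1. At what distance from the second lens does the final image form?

Lens 1: 1/d_i1 = 1/f₁ − 1/d_o1 = 1/(40.0) − 1/(235) = 0.02074, so d_i1 = 48.21 cm.
The intermediate image is 48.21 cm to the right of lens 1, which is 104 − (48.21) = 55.79 cm to the left of lens 2, so d_o2 = +55.79 cm.
Lens 2: 1/d_i2 = 1/f₂ − 1/d_o2 = 1/(37.0) − 1/(55.79) = 0.009103, so d_i2 = 110 cm.
The final image is real, 110 cm to the right of lens 2 (overall magnification ≈ 0.40).

110 cm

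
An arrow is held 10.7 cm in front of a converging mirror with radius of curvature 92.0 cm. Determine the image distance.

f = R/2 = 92.0/2 = 46.00 cm.
Mirror equation: 1/s_i = 1/f − 1/s_o = 1/(46.00) − 1/(10.7) = 0.02174 − 0.09346 = -0.07172, so s_i = -13.9 cm.
The image is virtual, upright and enlarged, behind the mirror.

13.9 cm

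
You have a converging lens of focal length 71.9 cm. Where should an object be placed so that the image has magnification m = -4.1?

89.4 cm

m = −d_i/d_o ⇒ d_i = −m·d_o.
1/f = 1/d_o + 1/d_i = 1/d_o − 1/(m·d_o) = (1 − 1/m)/d_o, so d_o = f(1 − 1/m) = (71.90)(1 − 1/(-4.1)) = 89.4 cm.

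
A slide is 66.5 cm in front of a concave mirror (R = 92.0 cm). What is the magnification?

f = R/2 = 92.0/2 = 46.00 cm.
1/d_i = 1/f − 1/d_o = 1/(46.00) − 1/(66.5) = 0.006702, so d_i = 149.2 cm.
m = −d_i/d_o = −(149.2)/(66.5) = -2.24.
The image is real, inverted and enlarged, in front of the mirror.

m = -2.24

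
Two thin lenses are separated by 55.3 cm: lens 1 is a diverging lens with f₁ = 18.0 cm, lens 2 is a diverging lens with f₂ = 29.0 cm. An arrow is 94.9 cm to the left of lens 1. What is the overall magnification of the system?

m = +0.0465

f₁ = −18.0 cm (diverging).
Lens 1: 1/d_i1 = 1/(-18.0) − 1/(94.9) = -0.06609, so d_i1 = -15.13 cm; m₁ = −d_i1/d_o1 = +0.1594.
d_o2 = 55.3 − (-15.13) = 70.43 cm.
f₂ = −29.0 cm (diverging).
Lens 2: 1/d_i2 = 1/(-29.0) − 1/(70.43) = -0.04868, so d_i2 = -20.54 cm; m₂ = −d_i2/d_o2 = +0.2917.
m = m₁·m₂ = (+0.1594)(+0.2917) = +0.0465.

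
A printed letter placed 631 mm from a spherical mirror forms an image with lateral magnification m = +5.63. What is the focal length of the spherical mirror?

m = −d_i/d_o ⇒ d_i = −m·d_o = −(+5.63)·(631) = -3553 mm.
1/f = 1/d_o + 1/d_i = 1/(631) + 1/(-3553) = 0.001303, so f = 767 mm.
Since f is positive, the spherical mirror is concave.

f = 767 mm (concave)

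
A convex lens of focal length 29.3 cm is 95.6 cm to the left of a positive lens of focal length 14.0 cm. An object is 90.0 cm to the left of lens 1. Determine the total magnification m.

m = +0.177

Lens 1: 1/d_i1 = 1/(29.3) − 1/(90.0) = 0.02302, so d_i1 = 43.44 cm; m₁ = −d_i1/d_o1 = -0.4827.
d_o2 = 95.6 − (43.44) = 52.16 cm.
Lens 2: 1/d_i2 = 1/(14.0) − 1/(52.16) = 0.05226, so d_i2 = 19.14 cm; m₂ = −d_i2/d_o2 = -0.3669.
m = m₁·m₂ = (-0.4827)(-0.3669) = +0.177.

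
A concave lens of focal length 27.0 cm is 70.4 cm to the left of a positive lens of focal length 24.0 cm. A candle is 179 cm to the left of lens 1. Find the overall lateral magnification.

f₁ = −27.0 cm (diverging).
Lens 1: 1/d_i1 = 1/(-27.0) − 1/(179) = -0.04262, so d_i1 = -23.46 cm; m₁ = −d_i1/d_o1 = +0.1311.
d_o2 = 70.4 − (-23.46) = 93.86 cm.
Lens 2: 1/d_i2 = 1/(24.0) − 1/(93.86) = 0.03101, so d_i2 = 32.25 cm; m₂ = −d_i2/d_o2 = -0.3435.
m = m₁·m₂ = (+0.1311)(-0.3435) = -0.0450.

m = -0.0450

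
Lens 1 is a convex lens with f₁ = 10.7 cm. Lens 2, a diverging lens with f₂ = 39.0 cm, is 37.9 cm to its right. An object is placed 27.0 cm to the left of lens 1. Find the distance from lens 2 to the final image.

Lens 1: 1/d_i1 = 1/f₁ − 1/d_o1 = 1/(10.7) − 1/(27.0) = 0.05642, so d_i1 = 17.72 cm.
The intermediate image is 17.72 cm to the right of lens 1, which is 37.9 − (17.72) = 20.18 cm to the left of lens 2, so d_o2 = +20.18 cm.
Lens 2 is diverging, so f₂ = −39.0 cm.
Lens 2: 1/d_i2 = 1/f₂ − 1/d_o2 = 1/(-39.0) − 1/(20.18) = -0.07520, so d_i2 = -13.3 cm.
The final image is virtual, 13.3 cm to the left of lens 2 (overall magnification ≈ -0.43).

13.3 cm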